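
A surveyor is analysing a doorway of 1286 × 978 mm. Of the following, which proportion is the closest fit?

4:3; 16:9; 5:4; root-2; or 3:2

4:3

Ratio = 1286 / 978 ≈ 1.315.
Distances: 4:3 1.333 (Δ 0.018); 16:9 1.778 (Δ 0.463); 5:4 1.250 (Δ 0.065); root-2 1.414 (Δ 0.099); 3:2 1.500 (Δ 0.185).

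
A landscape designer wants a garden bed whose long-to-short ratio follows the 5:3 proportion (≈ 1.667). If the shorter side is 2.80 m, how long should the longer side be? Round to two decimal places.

4.67 m

5:3 ≈ 1.66667.
Longer side = 2.80 × 1.66667 ≈ 4.6667 → 4.67 m.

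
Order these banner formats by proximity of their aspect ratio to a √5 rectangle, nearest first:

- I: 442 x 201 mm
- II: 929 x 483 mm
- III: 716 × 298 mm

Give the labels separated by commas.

I: 442/201 ≈ 2.199 → |2.199 − 2.236| = 0.037
II: 929/483 ≈ 1.923 → |1.923 − 2.236| = 0.313
III: 716/298 ≈ 2.403 → |2.403 − 2.236| = 0.167

I, III, II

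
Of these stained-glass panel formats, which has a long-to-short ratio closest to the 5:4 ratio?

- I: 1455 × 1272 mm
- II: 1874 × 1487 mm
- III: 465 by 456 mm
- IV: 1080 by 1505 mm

II

Ratios (long/short): I ≈ 1.144; II ≈ 1.260; III ≈ 1.020; IV ≈ 1.394.
5:4 ≈ 1.250; option II is nearest (Δ 0.010).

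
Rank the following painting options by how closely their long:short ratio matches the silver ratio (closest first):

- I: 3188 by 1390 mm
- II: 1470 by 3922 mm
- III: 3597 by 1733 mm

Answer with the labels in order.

I, II, III

I: 3188/1390 ≈ 2.294 → |2.294 − 2.414| = 0.120
II: 3922/1470 ≈ 2.668 → |2.668 − 2.414| = 0.254
III: 3597/1733 ≈ 2.076 → |2.076 − 2.414| = 0.338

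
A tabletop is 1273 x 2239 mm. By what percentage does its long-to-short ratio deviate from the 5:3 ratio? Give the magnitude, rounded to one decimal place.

Ratio = 2239 / 1273 ≈ 1.7588.
Ideal 5:3 ≈ 1.6667. |1.7588 − 1.6667| / 1.6667 ≈ 5.53% → 5.5%.

5.5%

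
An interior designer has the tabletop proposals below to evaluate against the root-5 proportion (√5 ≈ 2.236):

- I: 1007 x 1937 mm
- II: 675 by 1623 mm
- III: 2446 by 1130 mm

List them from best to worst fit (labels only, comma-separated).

Ratios: I = 1937 / 1007 ≈ 1.924; II = 1623 / 675 ≈ 2.404; III = 2446 / 1130 ≈ 2.165.
|Δ from 2.236|: I 0.312; II 0.168; III 0.071.

III, II, I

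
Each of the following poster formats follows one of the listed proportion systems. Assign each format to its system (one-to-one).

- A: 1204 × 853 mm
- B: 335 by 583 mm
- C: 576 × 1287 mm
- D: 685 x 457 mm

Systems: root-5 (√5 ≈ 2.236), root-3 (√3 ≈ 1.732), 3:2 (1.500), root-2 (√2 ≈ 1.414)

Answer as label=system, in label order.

A=root-2, B=root-3, C=root-5, D=3:2

A = 1204/853 ≈ 1.411 → root-2 (1.414)
B = 583/335 ≈ 1.740 → root-3 (1.732)
C = 1287/576 ≈ 2.234 → root-5 (2.236)
D = 685/457 ≈ 1.499 → 3:2 (1.500)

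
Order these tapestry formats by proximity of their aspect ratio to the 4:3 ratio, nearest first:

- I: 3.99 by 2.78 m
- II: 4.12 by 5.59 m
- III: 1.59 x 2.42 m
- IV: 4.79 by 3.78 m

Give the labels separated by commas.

I: 3.99/2.78 ≈ 1.435 → |1.435 − 1.333| = 0.102
II: 5.59/4.12 ≈ 1.357 → |1.357 − 1.333| = 0.024
III: 2.42/1.59 ≈ 1.522 → |1.522 − 1.333| = 0.189
IV: 4.79/3.78 ≈ 1.267 → |1.267 − 1.333| = 0.066

II, IV, I, III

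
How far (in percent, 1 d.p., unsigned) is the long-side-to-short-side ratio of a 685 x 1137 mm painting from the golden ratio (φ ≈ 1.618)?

2.6%

Ratio = 1137 / 685 ≈ 1.6599.
Ideal golden ratio ≈ 1.6180. |1.6599 − 1.6180| / 1.6180 ≈ 2.59% → 2.6%.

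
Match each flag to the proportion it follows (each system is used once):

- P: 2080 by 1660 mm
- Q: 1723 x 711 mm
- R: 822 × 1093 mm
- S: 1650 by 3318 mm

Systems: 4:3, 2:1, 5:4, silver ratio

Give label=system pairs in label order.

Ratios: P ≈ 1.253; Q ≈ 2.423; R ≈ 1.330; S ≈ 2.011.
Targets: 4:3 ≈ 1.333; 2:1 ≈ 2.000; 5:4 ≈ 1.250; silver ratio ≈ 2.414.

P=5:4, Q=silver ratio, R=4:3, S=2:1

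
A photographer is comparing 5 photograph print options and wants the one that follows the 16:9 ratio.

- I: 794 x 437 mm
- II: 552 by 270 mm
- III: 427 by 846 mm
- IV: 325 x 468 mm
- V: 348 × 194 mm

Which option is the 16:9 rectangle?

Ratios (long/short): I ≈ 1.817; II ≈ 2.044; III ≈ 1.981; IV ≈ 1.440; V ≈ 1.794.
16:9 ≈ 1.778; option V is nearest (Δ 0.016).

V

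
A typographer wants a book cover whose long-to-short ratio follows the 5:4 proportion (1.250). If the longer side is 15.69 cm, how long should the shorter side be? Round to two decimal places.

12.55 cm

5:4 = 1.25000.
Shorter side = 15.69 ÷ 1.25000 ≈ 12.5520 → 12.55 cm.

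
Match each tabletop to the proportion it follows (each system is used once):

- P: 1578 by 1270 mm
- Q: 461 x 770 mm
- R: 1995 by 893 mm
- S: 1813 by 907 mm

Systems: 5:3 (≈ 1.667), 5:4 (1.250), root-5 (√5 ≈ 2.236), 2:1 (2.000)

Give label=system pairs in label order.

P=5:4, Q=5:3, R=root-5, S=2:1

Ratios: P ≈ 1.243; Q ≈ 1.670; R ≈ 2.234; S ≈ 1.999.
Targets: 5:3 ≈ 1.667; 5:4 ≈ 1.250; root-5 ≈ 2.236; 2:1 ≈ 2.000.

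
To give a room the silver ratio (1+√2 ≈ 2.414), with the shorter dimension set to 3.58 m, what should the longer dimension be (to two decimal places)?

8.64 m

silver ratio ≈ 2.41421.
Longer side = 3.58 × 2.41421 ≈ 8.6429 → 8.64 m.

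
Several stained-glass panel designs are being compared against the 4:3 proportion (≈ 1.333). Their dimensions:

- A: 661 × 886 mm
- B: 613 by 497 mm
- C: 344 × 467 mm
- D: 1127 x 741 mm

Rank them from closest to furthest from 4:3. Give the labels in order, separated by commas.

A, C, B, D

A: 886/661 ≈ 1.340 → |1.340 − 1.333| = 0.007
B: 613/497 ≈ 1.233 → |1.233 − 1.333| = 0.100
C: 467/344 ≈ 1.358 → |1.358 − 1.333| = 0.025
D: 1127/741 ≈ 1.521 → |1.521 − 1.333| = 0.188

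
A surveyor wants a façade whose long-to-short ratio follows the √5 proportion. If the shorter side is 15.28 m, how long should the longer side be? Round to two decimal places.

34.17 m

root-5 ≈ 2.23607.
Longer side = 15.28 × 2.23607 ≈ 34.1671 → 34.17 m.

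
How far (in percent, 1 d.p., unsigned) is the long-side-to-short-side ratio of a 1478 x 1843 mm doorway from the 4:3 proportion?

Ratio = 1843 / 1478 ≈ 1.2470.
Ideal 4:3 ≈ 1.3333. |1.2470 − 1.3333| / 1.3333 ≈ 6.47% → 6.5%.

6.5%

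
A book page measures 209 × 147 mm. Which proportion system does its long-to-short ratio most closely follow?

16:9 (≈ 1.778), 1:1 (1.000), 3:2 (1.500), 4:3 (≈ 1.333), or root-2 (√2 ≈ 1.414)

209/147 ≈ 1.422. Nearest candidates are root-2 (1.414, off by 0.008) and 3:2 (1.500, off by 0.078).

root-2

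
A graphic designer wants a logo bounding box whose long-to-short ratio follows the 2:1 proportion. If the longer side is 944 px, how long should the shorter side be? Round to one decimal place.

472.0 px

2:1 = 2.00000.
Shorter side = 944 ÷ 2.00000 ≈ 472.000 → 472.0 px.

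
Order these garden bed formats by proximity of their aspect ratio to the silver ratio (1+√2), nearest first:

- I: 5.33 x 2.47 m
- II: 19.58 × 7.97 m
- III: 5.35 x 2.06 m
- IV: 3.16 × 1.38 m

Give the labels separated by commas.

I: 5.33/2.47 ≈ 2.158 → |2.158 − 2.414| = 0.256
II: 19.58/7.97 ≈ 2.457 → |2.457 − 2.414| = 0.043
III: 5.35/2.06 ≈ 2.597 → |2.597 − 2.414| = 0.183
IV: 3.16/1.38 ≈ 2.290 → |2.290 − 2.414| = 0.124

II, IV, III, I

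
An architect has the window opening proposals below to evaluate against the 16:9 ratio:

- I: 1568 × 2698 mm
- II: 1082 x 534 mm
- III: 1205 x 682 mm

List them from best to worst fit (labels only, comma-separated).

I: 2698/1568 ≈ 1.721 → |1.721 − 1.778| = 0.057
II: 1082/534 ≈ 2.026 → |2.026 − 1.778| = 0.248
III: 1205/682 ≈ 1.767 → |1.767 − 1.778| = 0.011

III, I, II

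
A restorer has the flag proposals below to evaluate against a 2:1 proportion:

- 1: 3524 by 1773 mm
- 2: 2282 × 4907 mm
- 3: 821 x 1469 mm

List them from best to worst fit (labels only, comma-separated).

1, 2, 3

Ratios: 1 = 3524 / 1773 ≈ 1.988; 2 = 4907 / 2282 ≈ 2.150; 3 = 1469 / 821 ≈ 1.789.
|Δ from 2.000|: 1 0.012; 2 0.150; 3 0.211.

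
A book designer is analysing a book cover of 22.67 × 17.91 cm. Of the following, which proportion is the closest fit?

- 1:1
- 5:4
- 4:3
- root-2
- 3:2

22.67/17.91 ≈ 1.266. Nearest candidates are 5:4 (1.250, off by 0.016) and 4:3 (1.333, off by 0.067).

5:4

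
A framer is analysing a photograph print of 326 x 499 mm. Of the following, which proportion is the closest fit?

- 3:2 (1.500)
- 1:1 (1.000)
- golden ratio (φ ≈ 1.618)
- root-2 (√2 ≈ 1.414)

499/326 ≈ 1.531. Nearest candidates are 3:2 (1.500, off by 0.031) and golden ratio (1.618, off by 0.087).

3:2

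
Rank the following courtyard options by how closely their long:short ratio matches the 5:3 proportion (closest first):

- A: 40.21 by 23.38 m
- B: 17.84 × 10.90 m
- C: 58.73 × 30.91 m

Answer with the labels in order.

Ratios: A = 40.21 / 23.38 ≈ 1.720; B = 17.84 / 10.90 ≈ 1.637; C = 58.73 / 30.91 ≈ 1.900.
|Δ from 1.667|: A 0.053; B 0.030; C 0.233.

B, A, C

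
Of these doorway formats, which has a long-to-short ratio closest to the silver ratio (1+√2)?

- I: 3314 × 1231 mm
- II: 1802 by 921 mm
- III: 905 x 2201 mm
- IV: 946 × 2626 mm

Target silver ratio ≈ 2.414.
I: 2.692 (Δ0.278)  II: 1.957 (Δ0.457)  III: 2.432 (Δ0.018)  IV: 2.776 (Δ0.362)

III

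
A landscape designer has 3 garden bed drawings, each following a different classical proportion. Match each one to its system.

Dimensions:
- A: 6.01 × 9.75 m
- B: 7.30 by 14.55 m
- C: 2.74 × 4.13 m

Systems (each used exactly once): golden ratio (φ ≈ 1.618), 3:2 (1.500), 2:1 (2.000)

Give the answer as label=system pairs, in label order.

A=golden ratio, B=2:1, C=3:2

Ratios: A ≈ 1.622; B ≈ 1.993; C ≈ 1.507.
Targets: golden ratio ≈ 1.618; 3:2 ≈ 1.500; 2:1 ≈ 2.000.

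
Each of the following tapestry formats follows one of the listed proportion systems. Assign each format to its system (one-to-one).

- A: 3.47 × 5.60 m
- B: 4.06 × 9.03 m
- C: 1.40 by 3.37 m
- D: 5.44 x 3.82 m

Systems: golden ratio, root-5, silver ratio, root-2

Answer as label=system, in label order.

A=golden ratio, B=root-5, C=silver ratio, D=root-2

A = 5.60/3.47 ≈ 1.614 → golden ratio (1.618)
B = 9.03/4.06 ≈ 2.224 → root-5 (2.236)
C = 3.37/1.40 ≈ 2.407 → silver ratio (2.414)
D = 5.44/3.82 ≈ 1.424 → root-2 (1.414)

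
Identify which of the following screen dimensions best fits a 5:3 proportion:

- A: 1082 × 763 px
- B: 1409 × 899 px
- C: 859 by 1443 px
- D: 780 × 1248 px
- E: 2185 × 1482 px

C

Ratios (long/short): A ≈ 1.418; B ≈ 1.567; C ≈ 1.680; D ≈ 1.600; E ≈ 1.474.
5:3 ≈ 1.667; option C is nearest (Δ 0.013).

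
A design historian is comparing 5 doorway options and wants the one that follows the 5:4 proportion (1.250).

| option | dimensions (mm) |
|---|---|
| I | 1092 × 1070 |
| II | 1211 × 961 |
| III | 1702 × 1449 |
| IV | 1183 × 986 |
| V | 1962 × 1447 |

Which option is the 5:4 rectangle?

Ratios (long/short): I ≈ 1.021; II ≈ 1.260; III ≈ 1.175; IV ≈ 1.200; V ≈ 1.356.
5:4 ≈ 1.250; option II is nearest (Δ 0.010).

II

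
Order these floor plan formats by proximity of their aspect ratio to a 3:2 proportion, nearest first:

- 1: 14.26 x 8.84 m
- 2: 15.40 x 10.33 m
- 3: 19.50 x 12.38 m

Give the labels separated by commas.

Ratios: 1 = 14.26 / 8.84 ≈ 1.613; 2 = 15.40 / 10.33 ≈ 1.491; 3 = 19.50 / 12.38 ≈ 1.575.
|Δ from 1.500|: 1 0.113; 2 0.009; 3 0.075.

2, 3, 1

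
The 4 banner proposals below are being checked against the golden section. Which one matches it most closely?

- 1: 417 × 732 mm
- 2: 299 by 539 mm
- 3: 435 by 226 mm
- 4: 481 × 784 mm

Target golden ratio ≈ 1.618.
1: 1.755 (Δ0.137)  2: 1.803 (Δ0.185)  3: 1.925 (Δ0.307)  4: 1.630 (Δ0.012)

4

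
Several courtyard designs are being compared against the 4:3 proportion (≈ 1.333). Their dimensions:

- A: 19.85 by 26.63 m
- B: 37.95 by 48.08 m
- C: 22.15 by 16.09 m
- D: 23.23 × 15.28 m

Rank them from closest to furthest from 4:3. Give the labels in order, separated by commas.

A: 26.63/19.85 ≈ 1.342 → |1.342 − 1.333| = 0.009
B: 48.08/37.95 ≈ 1.267 → |1.267 − 1.333| = 0.066
C: 22.15/16.09 ≈ 1.377 → |1.377 − 1.333| = 0.044
D: 23.23/15.28 ≈ 1.520 → |1.520 − 1.333| = 0.187

A, C, B, D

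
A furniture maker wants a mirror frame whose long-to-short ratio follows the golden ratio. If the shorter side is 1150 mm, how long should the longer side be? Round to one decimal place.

1860.7 mm

golden ratio ≈ 1.61803.
Longer side = 1150 × 1.61803 ≈ 1860.735 → 1860.7 mm.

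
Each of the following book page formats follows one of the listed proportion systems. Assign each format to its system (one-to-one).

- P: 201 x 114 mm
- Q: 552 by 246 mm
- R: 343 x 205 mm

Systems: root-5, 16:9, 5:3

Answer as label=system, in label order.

P=16:9, Q=root-5, R=5:3

Ratios: P ≈ 1.763; Q ≈ 2.244; R ≈ 1.673.
Targets: root-5 ≈ 2.236; 16:9 ≈ 1.778; 5:3 ≈ 1.667.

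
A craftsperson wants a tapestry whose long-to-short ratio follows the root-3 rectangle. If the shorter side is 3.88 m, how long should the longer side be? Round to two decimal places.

6.72 m

root-3 ≈ 1.73205.
Longer side = 3.88 × 1.73205 ≈ 6.7204 → 6.72 m.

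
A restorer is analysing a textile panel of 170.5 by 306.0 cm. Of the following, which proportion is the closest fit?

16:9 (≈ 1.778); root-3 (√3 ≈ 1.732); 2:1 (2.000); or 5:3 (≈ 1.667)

306.0/170.5 ≈ 1.795. Nearest candidates are 16:9 (1.778, off by 0.017) and root-3 (1.732, off by 0.063).

16:9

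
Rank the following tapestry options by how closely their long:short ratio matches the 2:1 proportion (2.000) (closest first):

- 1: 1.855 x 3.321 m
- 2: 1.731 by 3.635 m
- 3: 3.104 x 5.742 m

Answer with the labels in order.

Ratios: 1 = 3.321 / 1.855 ≈ 1.790; 2 = 3.635 / 1.731 ≈ 2.100; 3 = 5.742 / 3.104 ≈ 1.850.
|Δ from 2.000|: 1 0.210; 2 0.100; 3 0.150.

2, 3, 1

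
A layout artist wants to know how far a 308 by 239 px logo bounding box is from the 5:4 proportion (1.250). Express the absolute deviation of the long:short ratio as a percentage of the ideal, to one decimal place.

3.1%

Ratio = 308 / 239 ≈ 1.2887.
Ideal 5:4 = 1.2500. |1.2887 − 1.2500| / 1.2500 ≈ 3.10% → 3.1%.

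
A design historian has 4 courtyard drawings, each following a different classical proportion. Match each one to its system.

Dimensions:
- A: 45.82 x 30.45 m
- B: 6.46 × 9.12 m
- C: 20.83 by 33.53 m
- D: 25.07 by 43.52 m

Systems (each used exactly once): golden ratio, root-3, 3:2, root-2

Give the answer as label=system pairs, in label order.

A=3:2, B=root-2, C=golden ratio, D=root-3

Ratios: A ≈ 1.505; B ≈ 1.412; C ≈ 1.610; D ≈ 1.736.
Targets: golden ratio ≈ 1.618; root-3 ≈ 1.732; 3:2 ≈ 1.500; root-2 ≈ 1.414.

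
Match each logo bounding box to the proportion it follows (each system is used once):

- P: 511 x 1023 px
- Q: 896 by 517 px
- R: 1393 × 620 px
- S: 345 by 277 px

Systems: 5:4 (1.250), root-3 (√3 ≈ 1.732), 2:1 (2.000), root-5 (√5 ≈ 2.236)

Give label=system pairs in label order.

P=2:1, Q=root-3, R=root-5, S=5:4

Ratios: P ≈ 2.002; Q ≈ 1.733; R ≈ 2.247; S ≈ 1.245.
Targets: 5:4 ≈ 1.250; root-3 ≈ 1.732; 2:1 ≈ 2.000; root-5 ≈ 2.236.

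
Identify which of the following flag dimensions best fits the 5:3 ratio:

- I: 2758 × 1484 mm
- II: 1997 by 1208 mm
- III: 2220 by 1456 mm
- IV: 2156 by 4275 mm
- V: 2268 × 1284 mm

II

Ratios (long/short): I ≈ 1.858; II ≈ 1.653; III ≈ 1.525; IV ≈ 1.983; V ≈ 1.766.
5:3 ≈ 1.667; option II is nearest (Δ 0.014).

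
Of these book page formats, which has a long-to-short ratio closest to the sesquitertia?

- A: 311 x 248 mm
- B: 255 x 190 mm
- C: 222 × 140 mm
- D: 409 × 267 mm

Target 4:3 ≈ 1.333.
A: 1.254 (Δ0.079)  B: 1.342 (Δ0.009)  C: 1.586 (Δ0.253)  D: 1.532 (Δ0.199)

B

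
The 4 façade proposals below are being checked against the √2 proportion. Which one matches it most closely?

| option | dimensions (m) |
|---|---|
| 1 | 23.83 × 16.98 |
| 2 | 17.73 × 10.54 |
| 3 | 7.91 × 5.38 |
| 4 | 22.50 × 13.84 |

Ratios (long/short): 1 ≈ 1.403; 2 ≈ 1.682; 3 ≈ 1.470; 4 ≈ 1.626.
root-2 ≈ 1.414; option 1 is nearest (Δ 0.011).

1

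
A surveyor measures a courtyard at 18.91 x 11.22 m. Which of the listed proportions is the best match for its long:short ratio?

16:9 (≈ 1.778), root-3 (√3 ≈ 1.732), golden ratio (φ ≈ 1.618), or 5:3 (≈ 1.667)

5:3

18.91/11.22 ≈ 1.685. Nearest candidates are 5:3 (1.667, off by 0.018) and root-3 (1.732, off by 0.047).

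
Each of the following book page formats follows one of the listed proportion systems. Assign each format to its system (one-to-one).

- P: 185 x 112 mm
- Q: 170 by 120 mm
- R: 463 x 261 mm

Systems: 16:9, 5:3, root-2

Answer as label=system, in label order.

Ratios: P ≈ 1.652; Q ≈ 1.417; R ≈ 1.774.
Targets: 16:9 ≈ 1.778; 5:3 ≈ 1.667; root-2 ≈ 1.414.

P=5:3, Q=root-2, R=16:9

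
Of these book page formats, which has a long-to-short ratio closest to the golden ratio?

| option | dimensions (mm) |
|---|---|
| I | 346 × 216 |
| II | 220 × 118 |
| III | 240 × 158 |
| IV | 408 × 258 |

Target golden ratio ≈ 1.618.
I: 1.602 (Δ0.016)  II: 1.864 (Δ0.246)  III: 1.519 (Δ0.099)  IV: 1.581 (Δ0.037)

I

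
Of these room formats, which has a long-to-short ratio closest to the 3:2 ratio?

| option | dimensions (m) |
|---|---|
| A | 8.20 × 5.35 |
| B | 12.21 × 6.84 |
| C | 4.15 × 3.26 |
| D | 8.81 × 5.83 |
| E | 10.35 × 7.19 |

D

Target 3:2 ≈ 1.500.
A: 1.533 (Δ0.033)  B: 1.785 (Δ0.285)  C: 1.273 (Δ0.227)  D: 1.511 (Δ0.011)  E: 1.439 (Δ0.061)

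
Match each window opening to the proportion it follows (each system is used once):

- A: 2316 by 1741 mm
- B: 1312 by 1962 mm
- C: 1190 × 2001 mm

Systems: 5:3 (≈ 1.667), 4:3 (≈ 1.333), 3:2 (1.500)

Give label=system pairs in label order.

A=4:3, B=3:2, C=5:3

Ratios: A ≈ 1.330; B ≈ 1.495; C ≈ 1.682.
Targets: 5:3 ≈ 1.667; 4:3 ≈ 1.333; 3:2 ≈ 1.500.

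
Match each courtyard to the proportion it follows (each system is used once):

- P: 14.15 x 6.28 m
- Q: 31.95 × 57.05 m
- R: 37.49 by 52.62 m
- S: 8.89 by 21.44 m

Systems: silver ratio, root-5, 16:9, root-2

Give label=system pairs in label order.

P=root-5, Q=16:9, R=root-2, S=silver ratio

Ratios: P ≈ 2.253; Q ≈ 1.786; R ≈ 1.404; S ≈ 2.412.
Targets: silver ratio ≈ 2.414; root-5 ≈ 2.236; 16:9 ≈ 1.778; root-2 ≈ 1.414.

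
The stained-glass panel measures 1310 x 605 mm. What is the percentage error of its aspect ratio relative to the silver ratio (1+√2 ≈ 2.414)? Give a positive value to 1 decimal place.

Ratio = 1310 / 605 ≈ 2.1653.
Ideal silver ratio ≈ 2.4142. |2.1653 − 2.4142| / 2.4142 ≈ 10.31% → 10.3%.

10.3%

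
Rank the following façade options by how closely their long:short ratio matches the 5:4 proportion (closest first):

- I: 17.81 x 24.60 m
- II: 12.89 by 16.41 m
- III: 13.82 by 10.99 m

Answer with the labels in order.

III, II, I

I: 24.60/17.81 ≈ 1.381 → |1.381 − 1.250| = 0.131
II: 16.41/12.89 ≈ 1.273 → |1.273 − 1.250| = 0.023
III: 13.82/10.99 ≈ 1.258 → |1.258 − 1.250| = 0.008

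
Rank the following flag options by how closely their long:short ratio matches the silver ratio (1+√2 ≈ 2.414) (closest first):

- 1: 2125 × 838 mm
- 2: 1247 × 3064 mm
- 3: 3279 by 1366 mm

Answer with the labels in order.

3, 2, 1

1: 2125/838 ≈ 2.536 → |2.536 − 2.414| = 0.122
2: 3064/1247 ≈ 2.457 → |2.457 − 2.414| = 0.043
3: 3279/1366 ≈ 2.400 → |2.400 − 2.414| = 0.014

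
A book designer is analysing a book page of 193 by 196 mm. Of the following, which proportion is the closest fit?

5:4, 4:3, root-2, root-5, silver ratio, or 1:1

196/193 ≈ 1.016. Nearest candidates are 1:1 (1.000, off by 0.016) and 5:4 (1.250, off by 0.234).

1:1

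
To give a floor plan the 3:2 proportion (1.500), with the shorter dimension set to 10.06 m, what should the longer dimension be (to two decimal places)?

15.09 m

3:2 = 1.50000.
Longer side = 10.06 × 1.50000 ≈ 15.0900 → 15.09 m.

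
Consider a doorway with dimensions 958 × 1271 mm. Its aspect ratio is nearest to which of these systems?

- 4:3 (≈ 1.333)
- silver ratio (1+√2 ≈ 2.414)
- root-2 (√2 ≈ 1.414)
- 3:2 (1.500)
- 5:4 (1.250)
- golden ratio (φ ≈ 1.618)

4:3

Ratio = 1271 / 958 ≈ 1.327.
Distances: 4:3 1.333 (Δ 0.006); silver ratio 2.414 (Δ 1.087); root-2 1.414 (Δ 0.087); 3:2 1.500 (Δ 0.173); 5:4 1.250 (Δ 0.077); golden ratio 1.618 (Δ 0.291).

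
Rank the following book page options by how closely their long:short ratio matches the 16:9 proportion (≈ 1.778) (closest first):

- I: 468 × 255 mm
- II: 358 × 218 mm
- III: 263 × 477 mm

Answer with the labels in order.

III, I, II

I: 468/255 ≈ 1.835 → |1.835 − 1.778| = 0.057
II: 358/218 ≈ 1.642 → |1.642 − 1.778| = 0.136
III: 477/263 ≈ 1.814 → |1.814 − 1.778| = 0.036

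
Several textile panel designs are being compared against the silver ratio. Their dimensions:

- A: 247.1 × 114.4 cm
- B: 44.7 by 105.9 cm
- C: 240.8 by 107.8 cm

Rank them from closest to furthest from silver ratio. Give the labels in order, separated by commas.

B, C, A

A: 247.1/114.4 ≈ 2.160 → |2.160 − 2.414| = 0.254
B: 105.9/44.7 ≈ 2.369 → |2.369 − 2.414| = 0.045
C: 240.8/107.8 ≈ 2.234 → |2.234 − 2.414| = 0.180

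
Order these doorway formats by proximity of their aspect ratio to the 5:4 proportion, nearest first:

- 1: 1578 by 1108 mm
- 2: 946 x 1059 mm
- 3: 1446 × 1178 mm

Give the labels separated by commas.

3, 2, 1

Ratios: 1 = 1578 / 1108 ≈ 1.424; 2 = 1059 / 946 ≈ 1.119; 3 = 1446 / 1178 ≈ 1.228.
|Δ from 1.250|: 1 0.174; 2 0.131; 3 0.022.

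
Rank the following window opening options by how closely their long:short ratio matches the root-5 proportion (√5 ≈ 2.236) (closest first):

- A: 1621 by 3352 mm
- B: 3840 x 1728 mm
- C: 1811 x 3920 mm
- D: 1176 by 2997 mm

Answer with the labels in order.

Ratios: A = 3352 / 1621 ≈ 2.068; B = 3840 / 1728 ≈ 2.222; C = 3920 / 1811 ≈ 2.165; D = 2997 / 1176 ≈ 2.548.
|Δ from 2.236|: A 0.168; B 0.014; C 0.071; D 0.312.

B, C, A, D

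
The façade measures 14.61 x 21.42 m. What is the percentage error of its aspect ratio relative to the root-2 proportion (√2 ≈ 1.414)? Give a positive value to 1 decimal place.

Ratio = 21.42 / 14.61 ≈ 1.4661.
Ideal root-2 ≈ 1.4142. |1.4661 − 1.4142| / 1.4142 ≈ 3.67% → 3.7%.

3.7%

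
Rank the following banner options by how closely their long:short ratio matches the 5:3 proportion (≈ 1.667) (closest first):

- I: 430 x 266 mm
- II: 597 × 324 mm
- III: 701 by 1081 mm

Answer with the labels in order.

I, III, II

I: 430/266 ≈ 1.617 → |1.617 − 1.667| = 0.050
II: 597/324 ≈ 1.843 → |1.843 − 1.667| = 0.176
III: 1081/701 ≈ 1.542 → |1.542 − 1.667| = 0.125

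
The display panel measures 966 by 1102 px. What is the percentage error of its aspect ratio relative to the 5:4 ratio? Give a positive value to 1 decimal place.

8.7%

Ratio = 1102 / 966 ≈ 1.1408.
Ideal 5:4 = 1.2500. |1.1408 − 1.2500| / 1.2500 ≈ 8.74% → 8.7%.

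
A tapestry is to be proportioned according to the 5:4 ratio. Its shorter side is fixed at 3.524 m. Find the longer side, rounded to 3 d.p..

5:4 = 1.25000.
Longer side = 3.524 × 1.25000 ≈ 4.40500 → 4.405 m.

4.405 m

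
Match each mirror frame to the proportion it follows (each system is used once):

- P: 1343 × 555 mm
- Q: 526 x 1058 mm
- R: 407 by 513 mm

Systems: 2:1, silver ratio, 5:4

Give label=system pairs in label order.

P=silver ratio, Q=2:1, R=5:4

P = 1343/555 ≈ 2.420 → silver ratio (2.414)
Q = 1058/526 ≈ 2.011 → 2:1 (2.000)
R = 513/407 ≈ 1.260 → 5:4 (1.250)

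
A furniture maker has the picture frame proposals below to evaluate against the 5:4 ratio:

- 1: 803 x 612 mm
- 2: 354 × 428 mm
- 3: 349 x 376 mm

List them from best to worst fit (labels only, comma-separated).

2, 1, 3

1: 803/612 ≈ 1.312 → |1.312 − 1.250| = 0.062
2: 428/354 ≈ 1.209 → |1.209 − 1.250| = 0.041
3: 376/349 ≈ 1.077 → |1.077 − 1.250| = 0.173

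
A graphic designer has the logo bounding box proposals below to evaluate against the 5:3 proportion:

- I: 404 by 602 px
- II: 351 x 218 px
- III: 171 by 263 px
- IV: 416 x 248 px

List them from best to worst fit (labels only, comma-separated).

Ratios: I = 602 / 404 ≈ 1.490; II = 351 / 218 ≈ 1.610; III = 263 / 171 ≈ 1.538; IV = 416 / 248 ≈ 1.677.
|Δ from 1.667|: I 0.177; II 0.057; III 0.129; IV 0.010.

IV, II, III, I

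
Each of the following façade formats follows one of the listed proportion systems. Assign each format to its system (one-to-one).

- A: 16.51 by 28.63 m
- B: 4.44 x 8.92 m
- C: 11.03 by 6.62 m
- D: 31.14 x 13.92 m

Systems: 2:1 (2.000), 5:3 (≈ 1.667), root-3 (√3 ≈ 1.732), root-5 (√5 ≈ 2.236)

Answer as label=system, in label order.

A=root-3, B=2:1, C=5:3, D=root-5

Ratios: A ≈ 1.734; B ≈ 2.009; C ≈ 1.666; D ≈ 2.237.
Targets: 2:1 ≈ 2.000; 5:3 ≈ 1.667; root-3 ≈ 1.732; root-5 ≈ 2.236.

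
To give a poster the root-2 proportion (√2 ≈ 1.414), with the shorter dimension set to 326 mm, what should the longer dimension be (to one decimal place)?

461.0 mm

root-2 ≈ 1.41421.
Longer side = 326 × 1.41421 ≈ 461.032 → 461.0 mm.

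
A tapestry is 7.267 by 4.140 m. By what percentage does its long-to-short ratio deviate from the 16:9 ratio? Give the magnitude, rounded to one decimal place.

Ratio = 7.267 / 4.140 ≈ 1.7553.
Ideal 16:9 ≈ 1.7778. |1.7553 − 1.7778| / 1.7778 ≈ 1.27% → 1.3%.

1.3%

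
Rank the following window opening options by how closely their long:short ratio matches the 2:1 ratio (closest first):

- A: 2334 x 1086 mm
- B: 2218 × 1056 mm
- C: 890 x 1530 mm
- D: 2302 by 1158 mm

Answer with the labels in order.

D, B, A, C

Ratios: A = 2334 / 1086 ≈ 2.149; B = 2218 / 1056 ≈ 2.100; C = 1530 / 890 ≈ 1.719; D = 2302 / 1158 ≈ 1.988.
|Δ from 2.000|: A 0.149; B 0.100; C 0.281; D 0.012.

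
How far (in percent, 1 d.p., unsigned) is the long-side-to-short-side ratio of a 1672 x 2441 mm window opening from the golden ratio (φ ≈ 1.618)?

9.8%

Ratio = 2441 / 1672 ≈ 1.4599.
Ideal golden ratio ≈ 1.6180. |1.4599 − 1.6180| / 1.6180 ≈ 9.77% → 9.8%.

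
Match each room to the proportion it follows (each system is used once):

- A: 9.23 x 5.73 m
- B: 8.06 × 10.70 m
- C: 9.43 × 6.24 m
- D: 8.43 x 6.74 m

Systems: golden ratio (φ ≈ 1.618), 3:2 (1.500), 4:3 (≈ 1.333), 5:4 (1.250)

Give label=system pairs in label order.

A=golden ratio, B=4:3, C=3:2, D=5:4

Ratios: A ≈ 1.611; B ≈ 1.328; C ≈ 1.511; D ≈ 1.251.
Targets: golden ratio ≈ 1.618; 3:2 ≈ 1.500; 4:3 ≈ 1.333; 5:4 ≈ 1.250.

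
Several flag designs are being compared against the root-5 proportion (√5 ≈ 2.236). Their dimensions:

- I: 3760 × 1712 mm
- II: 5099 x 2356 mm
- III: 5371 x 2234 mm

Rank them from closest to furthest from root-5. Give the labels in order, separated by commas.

I: 3760/1712 ≈ 2.196 → |2.196 − 2.236| = 0.040
II: 5099/2356 ≈ 2.164 → |2.164 − 2.236| = 0.072
III: 5371/2234 ≈ 2.404 → |2.404 − 2.236| = 0.168

I, II, III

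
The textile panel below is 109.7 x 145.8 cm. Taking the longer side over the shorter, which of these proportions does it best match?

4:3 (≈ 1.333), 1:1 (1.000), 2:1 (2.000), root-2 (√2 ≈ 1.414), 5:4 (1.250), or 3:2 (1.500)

Ratio = 145.8 / 109.7 ≈ 1.329.
Distances: 4:3 1.333 (Δ 0.004); 1:1 1.000 (Δ 0.329); 2:1 2.000 (Δ 0.671); root-2 1.414 (Δ 0.085); 5:4 1.250 (Δ 0.079); 3:2 1.500 (Δ 0.171).

4:3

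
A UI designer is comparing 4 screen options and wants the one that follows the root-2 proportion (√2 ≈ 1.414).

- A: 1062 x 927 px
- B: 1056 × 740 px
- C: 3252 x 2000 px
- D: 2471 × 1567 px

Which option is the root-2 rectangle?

B

Ratios (long/short): A ≈ 1.146; B ≈ 1.427; C ≈ 1.626; D ≈ 1.577.
root-2 ≈ 1.414; option B is nearest (Δ 0.013).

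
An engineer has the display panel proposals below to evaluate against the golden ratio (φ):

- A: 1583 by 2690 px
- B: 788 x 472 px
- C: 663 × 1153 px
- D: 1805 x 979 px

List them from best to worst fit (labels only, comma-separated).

B, A, C, D

Ratios: A = 2690 / 1583 ≈ 1.699; B = 788 / 472 ≈ 1.669; C = 1153 / 663 ≈ 1.739; D = 1805 / 979 ≈ 1.844.
|Δ from 1.618|: A 0.081; B 0.051; C 0.121; D 0.226.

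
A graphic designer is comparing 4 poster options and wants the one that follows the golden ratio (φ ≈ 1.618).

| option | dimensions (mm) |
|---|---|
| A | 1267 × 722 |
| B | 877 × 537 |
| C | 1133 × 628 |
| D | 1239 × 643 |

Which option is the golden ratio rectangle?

B

Target golden ratio ≈ 1.618.
A: 1.755 (Δ0.137)  B: 1.633 (Δ0.015)  C: 1.804 (Δ0.186)  D: 1.927 (Δ0.309)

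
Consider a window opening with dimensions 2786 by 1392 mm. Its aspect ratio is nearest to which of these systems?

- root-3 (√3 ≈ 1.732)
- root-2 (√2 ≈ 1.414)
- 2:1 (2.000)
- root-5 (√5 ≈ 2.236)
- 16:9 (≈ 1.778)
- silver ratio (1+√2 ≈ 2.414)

2786/1392 ≈ 2.001. Nearest candidates are 2:1 (2.000, off by 0.001) and 16:9 (1.778, off by 0.223).

2:1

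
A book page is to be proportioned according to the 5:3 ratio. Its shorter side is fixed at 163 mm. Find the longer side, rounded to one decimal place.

271.7 mm

5:3 ≈ 1.66667.
Longer side = 163 × 1.66667 ≈ 271.667 → 271.7 mm.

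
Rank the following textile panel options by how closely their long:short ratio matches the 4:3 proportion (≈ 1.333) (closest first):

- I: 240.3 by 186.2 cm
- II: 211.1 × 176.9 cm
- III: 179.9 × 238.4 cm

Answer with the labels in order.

III, I, II

I: 240.3/186.2 ≈ 1.291 → |1.291 − 1.333| = 0.042
II: 211.1/176.9 ≈ 1.193 → |1.193 − 1.333| = 0.140
III: 238.4/179.9 ≈ 1.325 → |1.325 − 1.333| = 0.008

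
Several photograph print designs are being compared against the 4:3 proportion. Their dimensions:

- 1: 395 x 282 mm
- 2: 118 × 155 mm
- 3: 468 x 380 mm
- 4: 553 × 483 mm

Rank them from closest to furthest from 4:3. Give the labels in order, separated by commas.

2, 1, 3, 4

Ratios: 1 = 395 / 282 ≈ 1.401; 2 = 155 / 118 ≈ 1.314; 3 = 468 / 380 ≈ 1.232; 4 = 553 / 483 ≈ 1.145.
|Δ from 1.333|: 1 0.068; 2 0.019; 3 0.101; 4 0.188.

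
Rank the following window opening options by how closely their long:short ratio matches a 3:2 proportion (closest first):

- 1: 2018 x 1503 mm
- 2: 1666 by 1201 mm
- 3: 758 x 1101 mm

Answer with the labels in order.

3, 2, 1

1: 2018/1503 ≈ 1.343 → |1.343 − 1.500| = 0.157
2: 1666/1201 ≈ 1.387 → |1.387 − 1.500| = 0.113
3: 1101/758 ≈ 1.453 → |1.453 − 1.500| = 0.047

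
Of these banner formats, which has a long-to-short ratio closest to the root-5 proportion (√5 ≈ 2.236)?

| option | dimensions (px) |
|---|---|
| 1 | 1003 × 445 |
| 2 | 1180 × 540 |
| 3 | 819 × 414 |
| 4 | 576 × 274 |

Ratios (long/short): 1 ≈ 2.254; 2 ≈ 2.185; 3 ≈ 1.978; 4 ≈ 2.102.
root-5 ≈ 2.236; option 1 is nearest (Δ 0.018).

1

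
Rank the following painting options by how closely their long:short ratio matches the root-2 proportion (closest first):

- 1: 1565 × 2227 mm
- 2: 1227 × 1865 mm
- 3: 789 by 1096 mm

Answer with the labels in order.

1, 3, 2

1: 2227/1565 ≈ 1.423 → |1.423 − 1.414| = 0.009
2: 1865/1227 ≈ 1.520 → |1.520 − 1.414| = 0.106
3: 1096/789 ≈ 1.389 → |1.389 − 1.414| = 0.025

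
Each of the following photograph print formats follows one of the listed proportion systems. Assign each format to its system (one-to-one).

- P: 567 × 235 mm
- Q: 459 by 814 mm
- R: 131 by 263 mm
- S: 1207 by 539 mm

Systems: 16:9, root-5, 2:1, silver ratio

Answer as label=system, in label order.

P=silver ratio, Q=16:9, R=2:1, S=root-5

Ratios: P ≈ 2.413; Q ≈ 1.773; R ≈ 2.008; S ≈ 2.239.
Targets: 16:9 ≈ 1.778; root-5 ≈ 2.236; 2:1 ≈ 2.000; silver ratio ≈ 2.414.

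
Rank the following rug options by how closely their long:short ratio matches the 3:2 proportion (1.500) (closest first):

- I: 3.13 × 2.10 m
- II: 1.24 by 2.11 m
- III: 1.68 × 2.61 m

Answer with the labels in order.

I, III, II

I: 3.13/2.10 ≈ 1.490 → |1.490 − 1.500| = 0.010
II: 2.11/1.24 ≈ 1.702 → |1.702 − 1.500| = 0.202
III: 2.61/1.68 ≈ 1.554 → |1.554 − 1.500| = 0.054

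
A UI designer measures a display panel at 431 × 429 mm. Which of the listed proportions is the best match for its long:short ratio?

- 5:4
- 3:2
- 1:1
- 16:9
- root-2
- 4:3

431/429 ≈ 1.005. Nearest candidates are 1:1 (1.000, off by 0.005) and 5:4 (1.250, off by 0.245).

1:1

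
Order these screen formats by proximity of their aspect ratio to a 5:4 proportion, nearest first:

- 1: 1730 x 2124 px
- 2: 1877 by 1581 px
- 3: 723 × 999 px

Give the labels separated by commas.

1: 2124/1730 ≈ 1.228 → |1.228 − 1.250| = 0.022
2: 1877/1581 ≈ 1.187 → |1.187 − 1.250| = 0.063
3: 999/723 ≈ 1.382 → |1.382 − 1.250| = 0.132

1, 2, 3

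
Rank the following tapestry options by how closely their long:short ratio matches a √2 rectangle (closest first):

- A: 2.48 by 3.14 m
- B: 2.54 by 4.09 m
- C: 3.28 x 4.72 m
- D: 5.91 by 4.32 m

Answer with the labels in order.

C, D, A, B

Ratios: A = 3.14 / 2.48 ≈ 1.266; B = 4.09 / 2.54 ≈ 1.610; C = 4.72 / 3.28 ≈ 1.439; D = 5.91 / 4.32 ≈ 1.368.
|Δ from 1.414|: A 0.148; B 0.196; C 0.025; D 0.046.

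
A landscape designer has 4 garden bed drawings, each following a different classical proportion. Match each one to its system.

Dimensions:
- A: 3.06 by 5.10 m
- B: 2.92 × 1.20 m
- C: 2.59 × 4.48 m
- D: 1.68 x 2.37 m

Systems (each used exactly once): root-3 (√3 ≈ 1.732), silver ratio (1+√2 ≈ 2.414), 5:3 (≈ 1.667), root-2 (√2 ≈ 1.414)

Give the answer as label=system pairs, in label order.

A=5:3, B=silver ratio, C=root-3, D=root-2

Ratios: A ≈ 1.667; B ≈ 2.433; C ≈ 1.730; D ≈ 1.411.
Targets: root-3 ≈ 1.732; silver ratio ≈ 2.414; 5:3 ≈ 1.667; root-2 ≈ 1.414.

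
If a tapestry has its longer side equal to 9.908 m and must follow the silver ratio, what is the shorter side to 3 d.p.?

4.104 m

silver ratio ≈ 2.41421.
Shorter side = 9.908 ÷ 2.41421 ≈ 4.10403 → 4.104 m.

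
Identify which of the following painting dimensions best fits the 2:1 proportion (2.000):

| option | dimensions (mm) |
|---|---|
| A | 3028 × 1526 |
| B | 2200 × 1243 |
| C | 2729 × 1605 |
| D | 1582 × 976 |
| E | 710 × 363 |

Target 2:1 ≈ 2.000.
A: 1.984 (Δ0.016)  B: 1.770 (Δ0.230)  C: 1.700 (Δ0.300)  D: 1.621 (Δ0.379)  E: 1.956 (Δ0.044)

A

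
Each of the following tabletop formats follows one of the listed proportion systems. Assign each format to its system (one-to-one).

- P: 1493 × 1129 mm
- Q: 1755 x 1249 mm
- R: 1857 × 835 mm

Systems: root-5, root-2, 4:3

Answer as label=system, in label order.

Ratios: P ≈ 1.322; Q ≈ 1.405; R ≈ 2.224.
Targets: root-5 ≈ 2.236; root-2 ≈ 1.414; 4:3 ≈ 1.333.

P=4:3, Q=root-2, R=root-5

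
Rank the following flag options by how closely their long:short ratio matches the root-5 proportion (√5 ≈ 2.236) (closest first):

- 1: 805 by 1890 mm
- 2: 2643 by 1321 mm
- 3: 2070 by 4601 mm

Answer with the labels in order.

3, 1, 2

Ratios: 1 = 1890 / 805 ≈ 2.348; 2 = 2643 / 1321 ≈ 2.001; 3 = 4601 / 2070 ≈ 2.223.
|Δ from 2.236|: 1 0.112; 2 0.235; 3 0.013.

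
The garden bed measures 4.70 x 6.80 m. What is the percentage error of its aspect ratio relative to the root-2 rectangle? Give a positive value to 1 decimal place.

Ratio = 6.80 / 4.70 ≈ 1.4468.
Ideal root-2 ≈ 1.4142. |1.4468 − 1.4142| / 1.4142 ≈ 2.31% → 2.3%.

2.3%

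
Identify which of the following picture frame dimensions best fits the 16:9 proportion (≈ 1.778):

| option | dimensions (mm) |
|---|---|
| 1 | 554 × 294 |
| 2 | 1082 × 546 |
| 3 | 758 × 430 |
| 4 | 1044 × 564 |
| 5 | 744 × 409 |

Ratios (long/short): 1 ≈ 1.884; 2 ≈ 1.982; 3 ≈ 1.763; 4 ≈ 1.851; 5 ≈ 1.819.
16:9 ≈ 1.778; option 3 is nearest (Δ 0.015).

3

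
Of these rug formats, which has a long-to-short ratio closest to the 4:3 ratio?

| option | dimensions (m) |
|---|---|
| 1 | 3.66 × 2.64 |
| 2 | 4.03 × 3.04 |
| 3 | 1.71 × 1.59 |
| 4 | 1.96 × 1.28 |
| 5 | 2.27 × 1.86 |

2

Ratios (long/short): 1 ≈ 1.386; 2 ≈ 1.326; 3 ≈ 1.075; 4 ≈ 1.531; 5 ≈ 1.220.
4:3 ≈ 1.333; option 2 is nearest (Δ 0.007).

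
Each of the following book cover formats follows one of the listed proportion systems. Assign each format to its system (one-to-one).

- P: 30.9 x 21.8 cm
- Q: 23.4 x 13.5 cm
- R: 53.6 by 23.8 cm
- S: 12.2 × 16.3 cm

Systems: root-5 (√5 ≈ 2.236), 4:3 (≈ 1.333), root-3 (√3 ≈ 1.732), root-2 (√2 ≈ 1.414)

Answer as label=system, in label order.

P=root-2, Q=root-3, R=root-5, S=4:3

P = 30.9/21.8 ≈ 1.417 → root-2 (1.414)
Q = 23.4/13.5 ≈ 1.733 → root-3 (1.732)
R = 53.6/23.8 ≈ 2.252 → root-5 (2.236)
S = 16.3/12.2 ≈ 1.336 → 4:3 (1.333)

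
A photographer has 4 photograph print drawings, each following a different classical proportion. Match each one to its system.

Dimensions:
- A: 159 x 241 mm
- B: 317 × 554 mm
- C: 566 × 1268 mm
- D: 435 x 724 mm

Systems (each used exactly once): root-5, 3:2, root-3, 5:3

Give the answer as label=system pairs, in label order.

A = 241/159 ≈ 1.516 → 3:2 (1.500)
B = 554/317 ≈ 1.748 → root-3 (1.732)
C = 1268/566 ≈ 2.240 → root-5 (2.236)
D = 724/435 ≈ 1.664 → 5:3 (1.667)

A=3:2, B=root-3, C=root-5, D=5:3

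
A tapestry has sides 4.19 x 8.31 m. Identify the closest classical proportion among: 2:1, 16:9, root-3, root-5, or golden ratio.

Ratio = 8.31 / 4.19 ≈ 1.983.
Distances: 2:1 2.000 (Δ 0.017); 16:9 1.778 (Δ 0.205); root-3 1.732 (Δ 0.251); root-5 2.236 (Δ 0.253); golden ratio 1.618 (Δ 0.365).

2:1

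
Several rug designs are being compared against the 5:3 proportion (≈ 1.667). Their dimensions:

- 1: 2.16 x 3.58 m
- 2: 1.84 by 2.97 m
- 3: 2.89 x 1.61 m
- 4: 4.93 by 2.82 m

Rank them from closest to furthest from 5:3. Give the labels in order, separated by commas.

1: 3.58/2.16 ≈ 1.657 → |1.657 − 1.667| = 0.010
2: 2.97/1.84 ≈ 1.614 → |1.614 − 1.667| = 0.053
3: 2.89/1.61 ≈ 1.795 → |1.795 − 1.667| = 0.128
4: 4.93/2.82 ≈ 1.748 → |1.748 − 1.667| = 0.081

1, 2, 4, 3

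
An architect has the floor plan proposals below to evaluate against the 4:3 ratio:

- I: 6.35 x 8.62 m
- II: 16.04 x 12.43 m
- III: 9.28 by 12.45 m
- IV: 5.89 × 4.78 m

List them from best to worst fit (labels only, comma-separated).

Ratios: I = 8.62 / 6.35 ≈ 1.357; II = 16.04 / 12.43 ≈ 1.290; III = 12.45 / 9.28 ≈ 1.342; IV = 5.89 / 4.78 ≈ 1.232.
|Δ from 1.333|: I 0.024; II 0.043; III 0.009; IV 0.101.

III, I, II, IV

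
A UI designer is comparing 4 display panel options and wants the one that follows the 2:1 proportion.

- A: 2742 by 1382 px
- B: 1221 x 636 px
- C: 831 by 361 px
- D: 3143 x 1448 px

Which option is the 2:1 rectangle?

A

Target 2:1 ≈ 2.000.
A: 1.984 (Δ0.016)  B: 1.920 (Δ0.080)  C: 2.302 (Δ0.302)  D: 2.171 (Δ0.171)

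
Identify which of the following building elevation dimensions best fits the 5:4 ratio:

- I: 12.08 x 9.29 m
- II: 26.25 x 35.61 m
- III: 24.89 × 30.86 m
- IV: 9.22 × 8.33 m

Ratios (long/short): I ≈ 1.300; II ≈ 1.357; III ≈ 1.240; IV ≈ 1.107.
5:4 ≈ 1.250; option III is nearest (Δ 0.010).

III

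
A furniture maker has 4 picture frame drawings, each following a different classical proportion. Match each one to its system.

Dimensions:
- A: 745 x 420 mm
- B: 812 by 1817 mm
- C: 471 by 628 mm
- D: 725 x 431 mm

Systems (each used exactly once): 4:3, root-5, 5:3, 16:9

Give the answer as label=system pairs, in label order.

A=16:9, B=root-5, C=4:3, D=5:3

Ratios: A ≈ 1.774; B ≈ 2.238; C ≈ 1.333; D ≈ 1.682.
Targets: 4:3 ≈ 1.333; root-5 ≈ 2.236; 5:3 ≈ 1.667; 16:9 ≈ 1.778.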